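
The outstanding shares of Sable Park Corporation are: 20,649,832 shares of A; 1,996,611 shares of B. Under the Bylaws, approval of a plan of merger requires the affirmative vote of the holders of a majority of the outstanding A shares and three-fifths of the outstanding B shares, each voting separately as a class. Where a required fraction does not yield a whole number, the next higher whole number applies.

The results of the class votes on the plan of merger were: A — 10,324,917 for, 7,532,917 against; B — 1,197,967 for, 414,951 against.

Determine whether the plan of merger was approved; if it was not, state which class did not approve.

Approved — every class gave the required vote.

A: a majority of 20649832 is 10324917; 10,324,917 required, 10,324,917 in favor — approved.
B: 3/5 of 1996611 = 1197966.60, rounded up to 1197967; 1,197,967 required, 1,197,967 in favor — approved.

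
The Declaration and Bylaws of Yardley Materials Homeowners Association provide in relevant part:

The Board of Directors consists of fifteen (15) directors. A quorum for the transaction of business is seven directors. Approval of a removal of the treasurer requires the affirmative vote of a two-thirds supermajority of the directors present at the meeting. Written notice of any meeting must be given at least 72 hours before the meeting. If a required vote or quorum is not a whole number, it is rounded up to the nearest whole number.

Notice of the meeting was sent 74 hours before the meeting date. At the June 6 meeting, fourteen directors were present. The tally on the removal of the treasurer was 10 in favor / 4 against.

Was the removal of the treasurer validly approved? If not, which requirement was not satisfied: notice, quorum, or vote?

Notice: 74 hours given; 72 required (74 ≥ 72). Satisfied.
Quorum: 14 present; quorum is 7. Satisfied.
Vote: the removal of the treasurer requires two-thirds of the directors present (14). 2/3 of 14 = 9.33, rounded up to 10, so 10 affirmative votes are needed; 10 voted in favor. Satisfied.

Valid — all requirements satisfied.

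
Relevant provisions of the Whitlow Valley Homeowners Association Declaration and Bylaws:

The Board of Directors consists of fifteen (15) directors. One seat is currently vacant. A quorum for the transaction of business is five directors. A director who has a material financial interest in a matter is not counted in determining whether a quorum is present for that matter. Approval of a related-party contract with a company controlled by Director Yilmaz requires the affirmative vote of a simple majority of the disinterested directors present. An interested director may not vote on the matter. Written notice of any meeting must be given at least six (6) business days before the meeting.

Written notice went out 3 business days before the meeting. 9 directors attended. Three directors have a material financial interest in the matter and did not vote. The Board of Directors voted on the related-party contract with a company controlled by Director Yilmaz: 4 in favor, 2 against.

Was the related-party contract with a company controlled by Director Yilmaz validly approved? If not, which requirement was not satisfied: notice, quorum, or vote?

Notice: 3 business days given; 6 required (3 < 6). Not satisfied.
Quorum: 9 present, but the 3 interested directors do not count, leaving 6. Quorum is 5. Satisfied.
Vote: the related-party contract with a company controlled by Director Yilmaz requires a majority of the disinterested directors present (9 − 3 = 6). A majority of 6 is 4, so 4 affirmative votes are needed; 4 voted in favor. Satisfied.

Invalid — notice requirement not satisfied.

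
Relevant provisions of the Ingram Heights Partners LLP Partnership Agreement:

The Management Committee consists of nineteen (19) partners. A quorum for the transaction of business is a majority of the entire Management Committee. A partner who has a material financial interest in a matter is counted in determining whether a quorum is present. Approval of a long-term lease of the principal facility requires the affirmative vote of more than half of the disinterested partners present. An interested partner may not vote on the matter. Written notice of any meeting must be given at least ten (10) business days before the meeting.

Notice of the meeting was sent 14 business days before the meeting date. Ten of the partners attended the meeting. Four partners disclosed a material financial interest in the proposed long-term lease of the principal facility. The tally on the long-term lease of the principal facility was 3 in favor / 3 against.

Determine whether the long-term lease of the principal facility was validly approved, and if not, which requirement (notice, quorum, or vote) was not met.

Invalid — vote requirement not satisfied.

Notice: 14 business days given; 10 required (14 ≥ 10). Satisfied.
Quorum: 10 present (interested partners count toward quorum); quorum is 10. Satisfied.
Vote: the long-term lease of the principal facility requires a majority of the disinterested partners present (10 − 4 = 6). A majority of 6 is 4, so 4 affirmative votes are needed; 3 voted in favor. Not satisfied.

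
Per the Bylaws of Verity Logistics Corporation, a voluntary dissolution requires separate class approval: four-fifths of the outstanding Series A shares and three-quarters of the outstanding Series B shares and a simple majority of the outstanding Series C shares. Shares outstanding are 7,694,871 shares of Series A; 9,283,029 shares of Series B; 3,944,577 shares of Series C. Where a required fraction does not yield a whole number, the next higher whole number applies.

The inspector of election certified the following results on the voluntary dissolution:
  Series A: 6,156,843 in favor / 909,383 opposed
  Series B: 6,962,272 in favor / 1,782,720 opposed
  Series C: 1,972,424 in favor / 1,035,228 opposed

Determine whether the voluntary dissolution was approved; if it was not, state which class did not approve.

Approved — every class gave the required vote.

Series A: 4/5 of 7694871 = 6155896.80, rounded up to 6155897; 6,155,897 required, 6,156,843 in favor — approved.
Series B: 3/4 of 9283029 = 6962271.75, rounded up to 6962272; 6,962,272 required, 6,962,272 in favor — approved.
Series C: a majority of 3944577 is 1972289; 1,972,289 required, 1,972,424 in favor — approved.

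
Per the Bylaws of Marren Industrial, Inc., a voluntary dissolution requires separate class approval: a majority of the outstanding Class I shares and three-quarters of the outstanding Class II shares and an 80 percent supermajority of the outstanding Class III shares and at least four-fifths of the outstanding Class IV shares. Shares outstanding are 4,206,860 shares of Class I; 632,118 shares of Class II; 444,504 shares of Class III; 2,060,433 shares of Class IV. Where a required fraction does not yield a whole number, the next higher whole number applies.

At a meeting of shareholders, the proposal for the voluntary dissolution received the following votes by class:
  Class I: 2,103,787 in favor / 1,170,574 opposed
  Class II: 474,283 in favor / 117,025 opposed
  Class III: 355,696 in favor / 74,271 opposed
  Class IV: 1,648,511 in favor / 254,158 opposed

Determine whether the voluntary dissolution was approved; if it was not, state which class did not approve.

Class I: a majority of 4206860 is 2103431; 2,103,431 required, 2,103,787 in favor — approved.
Class II: 3/4 of 632118 = 474088.50, rounded up to 474089; 474,089 required, 474,283 in favor — approved.
Class III: 4/5 of 444504 = 355603.20, rounded up to 355604; 355,604 required, 355,696 in favor — approved.
Class IV: 4/5 of 2060433 = 1648346.40, rounded up to 1648347; 1,648,347 required, 1,648,511 in favor — approved.

Approved — every class gave the required vote.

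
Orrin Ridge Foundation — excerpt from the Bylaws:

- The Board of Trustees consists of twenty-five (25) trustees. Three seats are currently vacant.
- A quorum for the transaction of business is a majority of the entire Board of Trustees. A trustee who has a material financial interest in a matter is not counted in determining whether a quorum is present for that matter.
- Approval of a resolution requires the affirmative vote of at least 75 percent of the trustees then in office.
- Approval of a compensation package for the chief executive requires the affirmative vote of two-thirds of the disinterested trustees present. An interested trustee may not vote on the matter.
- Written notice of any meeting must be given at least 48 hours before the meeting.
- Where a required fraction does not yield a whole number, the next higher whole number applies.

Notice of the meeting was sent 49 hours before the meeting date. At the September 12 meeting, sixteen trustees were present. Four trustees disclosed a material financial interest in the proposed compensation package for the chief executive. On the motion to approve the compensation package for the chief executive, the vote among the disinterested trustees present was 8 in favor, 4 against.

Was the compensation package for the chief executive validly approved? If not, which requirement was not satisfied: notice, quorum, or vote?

Invalid — quorum requirement not satisfied.

Notice: 49 hours given; 48 required (49 ≥ 48). Satisfied.
Quorum: 16 present, but the 4 interested trustees do not count, leaving 12. Quorum is 13. Not satisfied.
Vote: the compensation package for the chief executive requires two-thirds of the disinterested trustees present (16 − 4 = 12). 2/3 of 12 = 8, so 8 affirmative votes are needed; 8 voted in favor. Satisfied. (Moot — without a quorum no business can be validly transacted.)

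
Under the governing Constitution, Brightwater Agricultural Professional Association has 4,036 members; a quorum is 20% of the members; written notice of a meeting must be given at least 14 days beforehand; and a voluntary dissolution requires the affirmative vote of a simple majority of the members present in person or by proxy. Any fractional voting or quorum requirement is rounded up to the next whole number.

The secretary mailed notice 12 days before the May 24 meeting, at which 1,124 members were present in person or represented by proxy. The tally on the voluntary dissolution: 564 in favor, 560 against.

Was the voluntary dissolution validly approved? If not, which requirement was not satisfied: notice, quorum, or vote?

Notice: 12 days given; 14 required. Not satisfied.
Quorum: 20% of 4,036 = 807.20, rounded up to 808; 1,124 present. Satisfied.
Vote: requires a majority of those present (1,124); a majority of 1124 is 563, so 563 needed; 564 in favor. Satisfied.

Invalid — notice requirement not satisfied.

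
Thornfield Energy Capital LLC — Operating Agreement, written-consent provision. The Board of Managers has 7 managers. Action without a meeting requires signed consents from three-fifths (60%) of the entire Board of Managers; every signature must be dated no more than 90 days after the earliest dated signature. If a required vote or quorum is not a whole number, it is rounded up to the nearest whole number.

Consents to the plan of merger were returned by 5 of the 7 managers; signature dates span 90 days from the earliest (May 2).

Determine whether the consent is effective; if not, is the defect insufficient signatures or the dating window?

Effective — both the signature and dating-window requirements are satisfied.

Signatures required: three-fifths (60%) of 7 — 3/5 of 7 = 4.20, rounded up to 5, so 5 needed; 5 signed. Sufficient.
Dating window: the latest signature is 90 days after the earliest; the limit is 90 days. Within the window.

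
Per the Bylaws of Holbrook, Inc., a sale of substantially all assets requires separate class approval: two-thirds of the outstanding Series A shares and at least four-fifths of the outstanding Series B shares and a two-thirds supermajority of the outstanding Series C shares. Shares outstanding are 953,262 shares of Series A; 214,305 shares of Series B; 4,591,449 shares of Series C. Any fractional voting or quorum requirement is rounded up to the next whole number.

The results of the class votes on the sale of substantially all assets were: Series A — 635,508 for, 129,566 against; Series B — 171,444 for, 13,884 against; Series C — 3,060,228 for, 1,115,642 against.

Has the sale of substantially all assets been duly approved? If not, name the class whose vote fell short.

Not approved — the Series C shares did not give the required vote.

Series A: 2/3 of 953262 = 635508; 635,508 required, 635,508 in favor — approved.
Series B: 4/5 of 214305 = 171444; 171,444 required, 171,444 in favor — approved.
Series C: 2/3 of 4591449 = 3060966; 3,060,966 required, 3,060,228 in favor — not approved.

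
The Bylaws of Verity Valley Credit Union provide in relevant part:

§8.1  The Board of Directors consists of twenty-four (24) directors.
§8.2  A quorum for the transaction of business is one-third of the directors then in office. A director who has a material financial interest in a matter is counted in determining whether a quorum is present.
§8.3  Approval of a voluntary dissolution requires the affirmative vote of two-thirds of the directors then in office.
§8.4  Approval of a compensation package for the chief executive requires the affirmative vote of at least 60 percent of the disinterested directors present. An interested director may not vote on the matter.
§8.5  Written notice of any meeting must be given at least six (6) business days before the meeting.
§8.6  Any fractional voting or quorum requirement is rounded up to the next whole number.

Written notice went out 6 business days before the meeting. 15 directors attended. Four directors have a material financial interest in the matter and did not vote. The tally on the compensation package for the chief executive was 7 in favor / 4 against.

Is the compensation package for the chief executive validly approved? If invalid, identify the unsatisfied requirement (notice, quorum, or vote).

Notice: 6 business days given; 6 required (6 ≥ 6). Satisfied.
Quorum: 15 present (interested directors count toward quorum); quorum is 8. Satisfied.
Vote: the compensation package for the chief executive requires three-fifths of the disinterested directors present (15 − 4 = 11). 3/5 of 11 = 6.60, rounded up to 7, so 7 affirmative votes are needed; 7 voted in favor. Satisfied.

Valid — all requirements satisfied.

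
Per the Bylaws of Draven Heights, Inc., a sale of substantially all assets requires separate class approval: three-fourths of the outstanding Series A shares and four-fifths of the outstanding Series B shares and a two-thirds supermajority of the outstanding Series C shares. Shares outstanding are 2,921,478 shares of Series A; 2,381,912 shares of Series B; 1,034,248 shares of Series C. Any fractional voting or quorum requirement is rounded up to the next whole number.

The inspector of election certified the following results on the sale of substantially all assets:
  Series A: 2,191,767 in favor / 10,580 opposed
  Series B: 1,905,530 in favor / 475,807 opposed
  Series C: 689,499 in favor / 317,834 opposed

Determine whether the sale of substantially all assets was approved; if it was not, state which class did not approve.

Approved — every class gave the required vote.

Series A: 3/4 of 2921478 = 2191108.50, rounded up to 2191109; 2,191,109 required, 2,191,767 in favor — approved.
Series B: 4/5 of 2381912 = 1905529.60, rounded up to 1905530; 1,905,530 required, 1,905,530 in favor — approved.
Series C: 2/3 of 1034248 = 689498.67, rounded up to 689499; 689,499 required, 689,499 in favor — approved.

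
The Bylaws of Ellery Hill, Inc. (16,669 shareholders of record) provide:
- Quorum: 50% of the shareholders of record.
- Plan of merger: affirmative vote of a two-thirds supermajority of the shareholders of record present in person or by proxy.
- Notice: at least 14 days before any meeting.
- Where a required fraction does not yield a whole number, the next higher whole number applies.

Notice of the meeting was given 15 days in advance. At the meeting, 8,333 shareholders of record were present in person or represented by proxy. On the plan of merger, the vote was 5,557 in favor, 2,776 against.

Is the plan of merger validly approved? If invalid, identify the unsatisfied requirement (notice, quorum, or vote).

Invalid — quorum requirement not satisfied.

Notice: 15 days given; 14 required. Satisfied.
Quorum: 50% of 16,669 = 8,334.50, rounded up to 8,335; 8,333 present. Not satisfied.
Vote: requires two-thirds of those present (8,333); 2/3 of 8333 = 5555.33, rounded up to 5556, so 5,556 needed; 5,557 in favor. Satisfied.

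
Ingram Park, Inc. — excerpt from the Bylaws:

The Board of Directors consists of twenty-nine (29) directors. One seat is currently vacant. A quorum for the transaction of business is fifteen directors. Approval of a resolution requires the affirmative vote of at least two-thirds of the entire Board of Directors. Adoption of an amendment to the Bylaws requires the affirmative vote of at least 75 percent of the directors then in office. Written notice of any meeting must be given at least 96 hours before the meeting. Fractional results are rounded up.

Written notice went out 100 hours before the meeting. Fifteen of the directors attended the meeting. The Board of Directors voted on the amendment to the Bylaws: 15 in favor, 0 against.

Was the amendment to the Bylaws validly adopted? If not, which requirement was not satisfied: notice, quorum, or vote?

Notice: 100 hours given; 96 required (100 ≥ 96). Satisfied.
Quorum: 15 present; quorum is 15. Satisfied.
Vote: the amendment to the Bylaws requires three-fourths of the directors then in office (28). 3/4 of 28 = 21, so 21 affirmative votes are needed; 15 voted in favor. Not satisfied.

Invalid — vote requirement not satisfied.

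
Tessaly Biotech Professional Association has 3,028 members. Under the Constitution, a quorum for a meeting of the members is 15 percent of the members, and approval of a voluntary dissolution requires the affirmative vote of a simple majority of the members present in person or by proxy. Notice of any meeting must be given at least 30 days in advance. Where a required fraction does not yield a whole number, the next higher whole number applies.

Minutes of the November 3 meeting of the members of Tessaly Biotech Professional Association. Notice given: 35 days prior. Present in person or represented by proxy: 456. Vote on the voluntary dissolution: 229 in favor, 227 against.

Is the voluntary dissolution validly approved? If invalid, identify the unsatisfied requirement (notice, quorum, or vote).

Valid — all requirements satisfied.

Notice: 35 days given; 30 required. Satisfied.
Quorum: 15% of 3,028 = 454.20, rounded up to 455; 456 present. Satisfied.
Vote: requires a majority of those present (456); a majority of 456 is 229, so 229 needed; 229 in favor. Satisfied.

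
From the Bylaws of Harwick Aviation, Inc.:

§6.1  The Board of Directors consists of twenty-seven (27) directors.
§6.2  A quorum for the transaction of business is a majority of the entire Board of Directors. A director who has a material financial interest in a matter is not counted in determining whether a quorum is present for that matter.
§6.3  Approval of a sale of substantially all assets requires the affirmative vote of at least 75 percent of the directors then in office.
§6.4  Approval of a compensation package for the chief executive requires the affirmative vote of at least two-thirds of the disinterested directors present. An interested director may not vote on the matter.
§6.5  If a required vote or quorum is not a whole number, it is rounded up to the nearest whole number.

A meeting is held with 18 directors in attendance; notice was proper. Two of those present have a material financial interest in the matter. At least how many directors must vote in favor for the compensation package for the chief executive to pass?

The compensation package for the chief executive requires two-thirds of the disinterested directors present (18 − 2 = 16).
2/3 of 16 = 10.67, rounded up to 11.

11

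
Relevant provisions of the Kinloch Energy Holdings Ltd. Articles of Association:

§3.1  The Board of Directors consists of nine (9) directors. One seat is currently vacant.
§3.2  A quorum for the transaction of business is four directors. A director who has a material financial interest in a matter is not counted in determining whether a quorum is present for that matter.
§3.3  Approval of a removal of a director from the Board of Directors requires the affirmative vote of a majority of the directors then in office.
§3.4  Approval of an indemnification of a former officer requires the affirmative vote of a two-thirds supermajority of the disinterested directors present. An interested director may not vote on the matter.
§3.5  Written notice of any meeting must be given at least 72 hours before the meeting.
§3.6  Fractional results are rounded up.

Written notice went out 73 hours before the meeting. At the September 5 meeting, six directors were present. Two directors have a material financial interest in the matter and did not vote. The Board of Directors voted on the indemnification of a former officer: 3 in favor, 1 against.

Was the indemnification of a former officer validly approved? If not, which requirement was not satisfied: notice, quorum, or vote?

Notice: 73 hours given; 72 required (73 ≥ 72). Satisfied.
Quorum: 6 present, but the 2 interested directors do not count, leaving 4. Quorum is 4. Satisfied.
Vote: the indemnification of a former officer requires two-thirds of the disinterested directors present (6 − 2 = 4). 2/3 of 4 = 2.67, rounded up to 3, so 3 affirmative votes are needed; 3 voted in favor. Satisfied.

Valid — all requirements satisfied.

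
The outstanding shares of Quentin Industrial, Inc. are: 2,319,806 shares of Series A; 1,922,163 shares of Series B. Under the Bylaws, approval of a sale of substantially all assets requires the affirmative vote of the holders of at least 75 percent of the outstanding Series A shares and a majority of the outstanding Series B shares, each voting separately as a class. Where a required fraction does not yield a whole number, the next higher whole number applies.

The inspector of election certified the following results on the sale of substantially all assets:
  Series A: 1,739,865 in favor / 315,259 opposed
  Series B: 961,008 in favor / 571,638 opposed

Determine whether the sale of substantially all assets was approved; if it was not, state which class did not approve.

Not approved — the Series B shares did not give the required vote.

Series A: 3/4 of 2319806 = 1739854.50, rounded up to 1739855; 1,739,855 required, 1,739,865 in favor — approved.
Series B: a majority of 1922163 is 961082; 961,082 required, 961,008 in favor — not approved.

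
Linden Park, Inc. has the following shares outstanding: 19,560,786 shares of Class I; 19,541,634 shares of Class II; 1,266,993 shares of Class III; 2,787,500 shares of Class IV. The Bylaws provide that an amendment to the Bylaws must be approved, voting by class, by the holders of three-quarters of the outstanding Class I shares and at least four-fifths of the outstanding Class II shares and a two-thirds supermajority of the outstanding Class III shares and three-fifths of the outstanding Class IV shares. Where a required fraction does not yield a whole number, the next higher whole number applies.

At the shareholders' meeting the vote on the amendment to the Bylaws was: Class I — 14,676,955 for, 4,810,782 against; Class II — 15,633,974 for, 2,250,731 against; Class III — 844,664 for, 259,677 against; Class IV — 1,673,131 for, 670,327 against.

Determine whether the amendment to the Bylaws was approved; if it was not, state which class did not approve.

Class I: 3/4 of 19560786 = 14670589.50, rounded up to 14670590; 14,670,590 required, 14,676,955 in favor — approved.
Class II: 4/5 of 19541634 = 15633307.20, rounded up to 15633308; 15,633,308 required, 15,633,974 in favor — approved.
Class III: 2/3 of 1266993 = 844662; 844,662 required, 844,664 in favor — approved.
Class IV: 3/5 of 2787500 = 1672500; 1,672,500 required, 1,673,131 in favor — approved.

Approved — every class gave the required vote.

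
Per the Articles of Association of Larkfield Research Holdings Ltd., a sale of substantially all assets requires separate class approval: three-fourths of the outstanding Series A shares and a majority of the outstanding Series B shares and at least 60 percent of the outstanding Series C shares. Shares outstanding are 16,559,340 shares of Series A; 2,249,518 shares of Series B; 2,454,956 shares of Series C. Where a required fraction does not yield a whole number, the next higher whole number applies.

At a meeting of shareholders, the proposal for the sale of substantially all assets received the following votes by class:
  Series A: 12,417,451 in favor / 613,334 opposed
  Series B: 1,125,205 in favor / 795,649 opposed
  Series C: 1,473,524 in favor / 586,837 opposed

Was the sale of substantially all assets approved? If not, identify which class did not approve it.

Not approved — the Series A shares did not give the required vote.

Series A: 3/4 of 16559340 = 12419505; 12,419,505 required, 12,417,451 in favor — not approved.
Series B: a majority of 2249518 is 1124760; 1,124,760 required, 1,125,205 in favor — approved.
Series C: 3/5 of 2454956 = 1472973.60, rounded up to 1472974; 1,472,974 required, 1,473,524 in favor — approved.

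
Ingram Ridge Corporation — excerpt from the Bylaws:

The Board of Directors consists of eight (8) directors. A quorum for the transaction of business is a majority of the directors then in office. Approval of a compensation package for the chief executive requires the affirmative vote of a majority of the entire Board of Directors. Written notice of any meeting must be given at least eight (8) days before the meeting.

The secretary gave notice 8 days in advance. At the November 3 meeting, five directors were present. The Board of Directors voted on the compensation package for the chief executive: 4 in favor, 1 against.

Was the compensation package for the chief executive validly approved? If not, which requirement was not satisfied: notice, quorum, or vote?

Invalid — vote requirement not satisfied.

Notice: 8 days given; 8 required (8 ≥ 8). Satisfied.
Quorum: 5 present; quorum is 5. Satisfied.
Vote: the compensation package for the chief executive requires a majority of the entire Board of Directors (8). A majority of 8 is 5, so 5 affirmative votes are needed; 4 voted in favor. Not satisfied.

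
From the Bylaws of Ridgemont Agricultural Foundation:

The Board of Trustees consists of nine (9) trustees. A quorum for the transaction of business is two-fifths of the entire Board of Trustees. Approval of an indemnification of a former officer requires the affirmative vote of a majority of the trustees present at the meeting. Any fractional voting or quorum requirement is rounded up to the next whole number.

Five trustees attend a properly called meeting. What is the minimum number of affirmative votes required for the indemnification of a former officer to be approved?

3

The indemnification of a former officer requires a majority of the trustees present (5).
A majority of 5 is 3.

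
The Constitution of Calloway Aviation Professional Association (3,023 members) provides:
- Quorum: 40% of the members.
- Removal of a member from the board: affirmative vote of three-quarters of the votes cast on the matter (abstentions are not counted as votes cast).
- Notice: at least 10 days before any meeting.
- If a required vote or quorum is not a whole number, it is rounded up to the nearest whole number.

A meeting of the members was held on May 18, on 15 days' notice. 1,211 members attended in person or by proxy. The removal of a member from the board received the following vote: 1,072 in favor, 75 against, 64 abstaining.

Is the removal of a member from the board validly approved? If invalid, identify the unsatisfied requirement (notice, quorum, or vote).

Notice: 15 days given; 10 required. Satisfied.
Quorum: 40% of 3,023 = 1,209.20, rounded up to 1,210; 1,211 present. Satisfied.
Vote: requires three-fourths of the votes cast (1,211 − 64 abstaining = 1,147); 3/4 of 1147 = 860.25, rounded up to 861, so 861 needed; 1,072 in favor. Satisfied.

Valid — all requirements satisfied.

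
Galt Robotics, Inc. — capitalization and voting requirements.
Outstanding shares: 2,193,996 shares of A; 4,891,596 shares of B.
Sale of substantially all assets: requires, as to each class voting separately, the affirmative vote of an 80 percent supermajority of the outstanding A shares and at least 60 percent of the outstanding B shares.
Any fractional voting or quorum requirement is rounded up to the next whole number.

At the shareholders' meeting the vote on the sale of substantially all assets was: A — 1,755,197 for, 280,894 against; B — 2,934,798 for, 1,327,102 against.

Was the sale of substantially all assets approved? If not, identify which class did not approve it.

Not approved — the B shares did not give the required vote.

A: 4/5 of 2193996 = 1755196.80, rounded up to 1755197; 1,755,197 required, 1,755,197 in favor — approved.
B: 3/5 of 4891596 = 2934957.60, rounded up to 2934958; 2,934,958 required, 2,934,798 in favor — not approved.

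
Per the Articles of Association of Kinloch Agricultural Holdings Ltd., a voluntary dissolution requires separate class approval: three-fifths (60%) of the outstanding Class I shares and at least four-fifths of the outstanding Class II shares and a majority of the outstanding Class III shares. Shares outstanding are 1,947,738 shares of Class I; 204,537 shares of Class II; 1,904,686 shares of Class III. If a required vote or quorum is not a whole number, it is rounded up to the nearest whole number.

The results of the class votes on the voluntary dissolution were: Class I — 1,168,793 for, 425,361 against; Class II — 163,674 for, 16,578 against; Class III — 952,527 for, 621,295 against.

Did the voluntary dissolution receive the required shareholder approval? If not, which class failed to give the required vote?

Class I: 3/5 of 1947738 = 1168642.80, rounded up to 1168643; 1,168,643 required, 1,168,793 in favor — approved.
Class II: 4/5 of 204537 = 163629.60, rounded up to 163630; 163,630 required, 163,674 in favor — approved.
Class III: a majority of 1904686 is 952344; 952,344 required, 952,527 in favor — approved.

Approved — every class gave the required vote.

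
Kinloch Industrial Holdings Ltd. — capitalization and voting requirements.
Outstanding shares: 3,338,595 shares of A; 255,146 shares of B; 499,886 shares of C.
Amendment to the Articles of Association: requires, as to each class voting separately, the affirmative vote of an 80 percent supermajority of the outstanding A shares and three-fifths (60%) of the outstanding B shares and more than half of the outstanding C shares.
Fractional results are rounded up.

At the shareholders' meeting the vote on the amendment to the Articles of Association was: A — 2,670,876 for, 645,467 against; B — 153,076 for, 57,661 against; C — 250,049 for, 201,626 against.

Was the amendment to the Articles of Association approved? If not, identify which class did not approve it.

A: 4/5 of 3338595 = 2670876; 2,670,876 required, 2,670,876 in favor — approved.
B: 3/5 of 255146 = 153087.60, rounded up to 153088; 153,088 required, 153,076 in favor — not approved.
C: a majority of 499886 is 249944; 249,944 required, 250,049 in favor — approved.

Not approved — the B shares did not give the required vote.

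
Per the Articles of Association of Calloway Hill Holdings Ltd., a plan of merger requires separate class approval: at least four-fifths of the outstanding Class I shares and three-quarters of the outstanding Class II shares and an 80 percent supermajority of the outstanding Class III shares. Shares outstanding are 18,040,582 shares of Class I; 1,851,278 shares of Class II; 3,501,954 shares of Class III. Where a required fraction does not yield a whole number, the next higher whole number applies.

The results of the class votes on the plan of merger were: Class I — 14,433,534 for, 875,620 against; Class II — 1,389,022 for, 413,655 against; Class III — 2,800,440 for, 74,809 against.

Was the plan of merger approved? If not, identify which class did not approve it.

Not approved — the Class III shares did not give the required vote.

Class I: 4/5 of 18040582 = 14432465.60, rounded up to 14432466; 14,432,466 required, 14,433,534 in favor — approved.
Class II: 3/4 of 1851278 = 1388458.50, rounded up to 1388459; 1,388,459 required, 1,389,022 in favor — approved.
Class III: 4/5 of 3501954 = 2801563.20, rounded up to 2801564; 2,801,564 required, 2,800,440 in favor — not approved.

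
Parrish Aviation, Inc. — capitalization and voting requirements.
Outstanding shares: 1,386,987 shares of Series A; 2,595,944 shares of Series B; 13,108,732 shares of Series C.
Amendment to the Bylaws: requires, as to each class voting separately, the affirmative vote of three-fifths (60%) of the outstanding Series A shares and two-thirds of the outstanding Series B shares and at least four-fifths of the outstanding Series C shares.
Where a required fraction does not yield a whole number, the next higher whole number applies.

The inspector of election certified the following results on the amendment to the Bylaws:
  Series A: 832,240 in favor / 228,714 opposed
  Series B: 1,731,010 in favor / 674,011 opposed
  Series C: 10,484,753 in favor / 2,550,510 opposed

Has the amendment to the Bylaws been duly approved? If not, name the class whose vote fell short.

Not approved — the Series C shares did not give the required vote.

Series A: 3/5 of 1386987 = 832192.20, rounded up to 832193; 832,193 required, 832,240 in favor — approved.
Series B: 2/3 of 2595944 = 1730629.33, rounded up to 1730630; 1,730,630 required, 1,731,010 in favor — approved.
Series C: 4/5 of 13108732 = 10486985.60, rounded up to 10486986; 10,486,986 required, 10,484,753 in favor — not approved.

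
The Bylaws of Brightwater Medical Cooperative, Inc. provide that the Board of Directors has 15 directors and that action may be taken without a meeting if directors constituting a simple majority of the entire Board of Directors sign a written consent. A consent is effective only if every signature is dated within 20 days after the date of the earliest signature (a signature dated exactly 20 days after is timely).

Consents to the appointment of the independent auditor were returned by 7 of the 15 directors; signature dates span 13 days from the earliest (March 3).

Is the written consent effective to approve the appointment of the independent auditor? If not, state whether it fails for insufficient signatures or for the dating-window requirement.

Not effective — insufficient signatures.

Signatures required: a simple majority of 15 — a majority of 15 is 8, so 8 needed; 7 signed. Insufficient.
Dating window: the latest signature is 13 days after the earliest; the limit is 20 days. Within the window.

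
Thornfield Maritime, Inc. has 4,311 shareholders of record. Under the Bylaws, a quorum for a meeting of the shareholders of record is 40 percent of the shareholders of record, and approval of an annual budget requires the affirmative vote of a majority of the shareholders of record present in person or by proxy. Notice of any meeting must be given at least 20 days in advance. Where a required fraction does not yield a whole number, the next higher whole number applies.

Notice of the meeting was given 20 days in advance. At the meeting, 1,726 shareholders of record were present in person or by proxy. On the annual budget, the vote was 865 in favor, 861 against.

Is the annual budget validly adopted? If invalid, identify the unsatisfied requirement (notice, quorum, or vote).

Valid — all requirements satisfied.

Notice: 20 days given; 20 required. Satisfied.
Quorum: 40% of 4,311 = 1,724.40, rounded up to 1,725; 1,726 present. Satisfied.
Vote: requires a majority of those present (1,726); a majority of 1726 is 864, so 864 needed; 865 in favor. Satisfied.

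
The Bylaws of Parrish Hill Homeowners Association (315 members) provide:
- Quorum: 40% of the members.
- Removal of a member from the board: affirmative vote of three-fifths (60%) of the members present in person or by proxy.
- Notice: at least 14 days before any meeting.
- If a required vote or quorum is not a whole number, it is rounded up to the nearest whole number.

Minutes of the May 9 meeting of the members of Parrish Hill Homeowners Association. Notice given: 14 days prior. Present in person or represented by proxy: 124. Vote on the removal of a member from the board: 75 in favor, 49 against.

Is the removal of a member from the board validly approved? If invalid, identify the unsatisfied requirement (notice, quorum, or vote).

Invalid — quorum requirement not satisfied.

Notice: 14 days given; 14 required. Satisfied.
Quorum: 40% of 315 = 126; 124 present. Not satisfied.
Vote: requires three-fifths of those present (124); 3/5 of 124 = 74.40, rounded up to 75, so 75 needed; 75 in favor. Satisfied.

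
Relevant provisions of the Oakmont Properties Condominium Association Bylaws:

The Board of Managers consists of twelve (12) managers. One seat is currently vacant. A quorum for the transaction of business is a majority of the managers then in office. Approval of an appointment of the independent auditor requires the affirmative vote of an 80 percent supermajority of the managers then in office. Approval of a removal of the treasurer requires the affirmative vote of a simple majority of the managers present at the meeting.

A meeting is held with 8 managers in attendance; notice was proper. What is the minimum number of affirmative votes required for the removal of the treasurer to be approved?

The removal of the treasurer requires a majority of the managers present (8).
A majority of 8 is 5.

5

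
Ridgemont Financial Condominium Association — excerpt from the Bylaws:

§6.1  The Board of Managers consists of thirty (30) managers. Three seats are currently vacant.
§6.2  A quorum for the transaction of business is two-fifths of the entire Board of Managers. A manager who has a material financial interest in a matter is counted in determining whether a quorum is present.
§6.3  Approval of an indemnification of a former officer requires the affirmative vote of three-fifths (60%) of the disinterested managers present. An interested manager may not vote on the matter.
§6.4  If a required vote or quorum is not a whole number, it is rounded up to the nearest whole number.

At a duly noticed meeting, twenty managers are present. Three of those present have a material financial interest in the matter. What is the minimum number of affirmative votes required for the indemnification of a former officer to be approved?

11

The indemnification of a former officer requires three-fifths of the disinterested managers present (20 − 3 = 17).
3/5 of 17 = 10.20, rounded up to 11.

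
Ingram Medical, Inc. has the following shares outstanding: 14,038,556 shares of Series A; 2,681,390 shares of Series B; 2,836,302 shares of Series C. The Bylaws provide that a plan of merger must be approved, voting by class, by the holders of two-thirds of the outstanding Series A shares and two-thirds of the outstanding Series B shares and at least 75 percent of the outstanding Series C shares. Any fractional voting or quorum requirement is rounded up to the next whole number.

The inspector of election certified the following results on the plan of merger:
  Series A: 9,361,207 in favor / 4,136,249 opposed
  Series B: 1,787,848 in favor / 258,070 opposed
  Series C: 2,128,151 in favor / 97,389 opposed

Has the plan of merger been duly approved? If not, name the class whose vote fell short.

Approved — every class gave the required vote.

Series A: 2/3 of 14038556 = 9359037.33, rounded up to 9359038; 9,359,038 required, 9,361,207 in favor — approved.
Series B: 2/3 of 2681390 = 1787593.33, rounded up to 1787594; 1,787,594 required, 1,787,848 in favor — approved.
Series C: 3/4 of 2836302 = 2127226.50, rounded up to 2127227; 2,127,227 required, 2,128,151 in favor — approved.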